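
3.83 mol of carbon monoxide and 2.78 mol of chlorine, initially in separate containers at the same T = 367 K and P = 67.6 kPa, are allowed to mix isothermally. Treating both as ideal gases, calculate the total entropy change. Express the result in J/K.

ΔS_mix = 37.4 J/K

Mole fractions: x_A = 3.83/6.61 = 0.579, x_B = 0.421.
ΔS_mix = −R(n_A ln x_A + n_B ln x_B) = −8.314 × (3.83 ln 0.579 + 2.78 ln 0.421) = 37.4 J/K.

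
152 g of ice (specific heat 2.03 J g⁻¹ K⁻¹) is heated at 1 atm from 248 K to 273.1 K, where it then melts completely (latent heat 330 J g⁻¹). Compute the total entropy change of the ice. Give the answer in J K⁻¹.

Warming step: ΔS₁ = m c ln(T_tr/T_i) = 152 × 2.03 × ln(273.1/248) = 29.75 J/K.
Phase change: ΔS₂ = +mL/T_tr = 152 × 330 / 273.1 = 183.7 J/K.
ΔS_total = (29.75) + (183.7) = 213 J/K.

ΔS = 213 J/K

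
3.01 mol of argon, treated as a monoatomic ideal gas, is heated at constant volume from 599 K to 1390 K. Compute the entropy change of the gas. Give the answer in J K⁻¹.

At constant volume, ΔS = nC_V ln(T₂/T₁) with C_V = 3R/2 = 12.47 J mol⁻¹ K⁻¹.
ΔS = 3.01 × 12.47 × ln(1390/599) = 31.6 J/K.

ΔS = 31.6 J/K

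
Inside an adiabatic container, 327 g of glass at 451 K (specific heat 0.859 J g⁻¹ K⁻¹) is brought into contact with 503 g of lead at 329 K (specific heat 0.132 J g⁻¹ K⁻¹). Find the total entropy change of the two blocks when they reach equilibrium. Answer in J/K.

ΔS_total = 2.5 J/K

Energy balance: T_f = (m₁c₁T₁ + m₂c₂T₂)/(m₁c₁ + m₂c₂) = 427.68 K.
ΔS₁ = m₁c₁ ln(T_f/T₁) = 280.893 × ln(427.68/451) = -14.92 J/K.
ΔS₂ = m₂c₂ ln(T_f/T₂) = 66.396 × ln(427.68/329) = 17.42 J/K.
ΔS_total = -14.92 + 17.42 = 2.5 J/K.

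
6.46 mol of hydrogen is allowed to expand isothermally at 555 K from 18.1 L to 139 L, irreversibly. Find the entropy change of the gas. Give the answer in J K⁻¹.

ΔS_gas = 109 J/K

Entropy is a state function, so ΔS_gas depends only on the end states.
For an isothermal ideal gas ΔS_gas = nR ln(V₂/V₁) = 6.46 × 8.314 × ln(139/18.1) = 109 J/K.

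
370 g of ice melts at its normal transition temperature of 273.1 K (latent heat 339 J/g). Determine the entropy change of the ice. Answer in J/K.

Heat absorbed by the substance: Q = mL = 370 × 339 = 125430 J.
At constant T, ΔS = Q_rev/T = 125430 / 273.1 = 459 J/K.

ΔS = 459 J/K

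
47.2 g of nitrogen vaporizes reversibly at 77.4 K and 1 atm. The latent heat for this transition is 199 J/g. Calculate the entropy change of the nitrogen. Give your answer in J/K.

ΔS = 121 J/K

Heat absorbed by the substance: Q = mL = 47.2 × 199 = 9392.8 J.
At constant T, ΔS = Q_rev/T = 9392.8 / 77.4 = 121 J/K.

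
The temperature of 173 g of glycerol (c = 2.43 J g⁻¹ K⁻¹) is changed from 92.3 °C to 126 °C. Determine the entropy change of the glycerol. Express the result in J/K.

ΔS = 37.1 J/K

In kelvin: T₁ = 365.45 K, T₂ = 399.15 K. ΔS = ∫dQ_rev/T = m c ln(T₂/T₁) = 173 × 2.43 × ln(399.15/365.45) = 37.1 J/K.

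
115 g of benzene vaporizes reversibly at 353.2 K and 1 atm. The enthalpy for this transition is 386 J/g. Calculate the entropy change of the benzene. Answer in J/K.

ΔS = 126 J/K

Heat absorbed by the substance: Q = mL = 115 × 386 = 44390 J.
At constant T, ΔS = Q_rev/T = 44390 / 353.2 = 126 J/K.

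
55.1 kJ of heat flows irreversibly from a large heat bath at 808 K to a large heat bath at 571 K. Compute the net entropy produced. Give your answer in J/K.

ΔS_total = 28.3 J/K

ΔS_hot = −Q/T_H = −55100/808 = -68.19 J/K and ΔS_cold = +Q/T_C = 55100/571 = 96.5 J/K.
ΔS_total = -68.19 + 96.5 = 28.3 J/K, positive as the second law requires.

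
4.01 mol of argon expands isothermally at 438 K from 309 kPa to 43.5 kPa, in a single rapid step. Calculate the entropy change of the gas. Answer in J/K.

Entropy is a state function, so ΔS_gas depends only on the end states.
For an isothermal ideal gas ΔS_gas = nR ln(P₁/P₂) = 4.01 × 8.314 × ln(309/43.5) = 65.4 J/K.

ΔS_gas = 65.4 J/K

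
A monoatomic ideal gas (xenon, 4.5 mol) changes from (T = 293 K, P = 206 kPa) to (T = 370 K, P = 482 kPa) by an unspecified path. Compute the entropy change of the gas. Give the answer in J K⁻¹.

ΔS = nC_p ln(T₂/T₁) − nR ln(P₂/P₁), with C_p = 5R/2 = 20.79 J mol⁻¹ K⁻¹ for a monoatomic ideal gas.
ΔS = 4.5 × [20.79 × ln(370/293) − 8.314 × ln(482/206)] = -9.98 J/K.

ΔS = -9.98 J/K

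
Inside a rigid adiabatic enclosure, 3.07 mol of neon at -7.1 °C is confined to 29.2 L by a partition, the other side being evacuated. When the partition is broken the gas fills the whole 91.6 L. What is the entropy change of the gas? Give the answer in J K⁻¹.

For an ideal gas in free expansion Q = 0 and W = 0, so T is unchanged.
Entropy is a state function; using a reversible isothermal path, ΔS_gas = nR ln(V₂/V₁) = 3.07 × 8.314 × ln(91.6/29.2) = 29.2 J/K.

ΔS_gas = 29.2 J/K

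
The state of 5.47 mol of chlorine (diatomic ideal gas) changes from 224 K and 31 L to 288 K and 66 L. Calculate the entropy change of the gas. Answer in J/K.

Entropy is a state function: ΔS = nC_V ln(T₂/T₁) + nR ln(V₂/V₁), with C_V = 5R/2 = 20.79 J mol⁻¹ K⁻¹ for a diatomic ideal gas.
ΔS = 5.47 × [20.79 × ln(288/224) + 8.314 × ln(66/31)] = 62.9 J/K.

ΔS = 62.9 J/K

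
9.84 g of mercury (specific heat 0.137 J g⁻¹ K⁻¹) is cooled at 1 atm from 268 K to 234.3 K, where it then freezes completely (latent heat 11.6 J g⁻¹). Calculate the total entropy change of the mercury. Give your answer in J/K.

Cooling step: ΔS₁ = m c ln(T_tr/T_i) = 9.84 × 0.137 × ln(234.3/268) = -0.1812 J/K.
Phase change: ΔS₂ = −mL/T_tr = −9.84 × 11.6 / 234.3 = -0.4872 J/K.
ΔS_total = (-0.1812) + (-0.4872) = -0.668 J/K.

ΔS = -0.668 J/K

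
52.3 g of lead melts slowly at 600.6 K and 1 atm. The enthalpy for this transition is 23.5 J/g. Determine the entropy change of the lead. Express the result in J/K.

ΔS = 2.05 J/K

Heat absorbed by the substance: Q = mL = 52.3 × 23.5 = 1229.05 J.
At constant T, ΔS = Q_rev/T = 1229.05 / 600.6 = 2.05 J/K.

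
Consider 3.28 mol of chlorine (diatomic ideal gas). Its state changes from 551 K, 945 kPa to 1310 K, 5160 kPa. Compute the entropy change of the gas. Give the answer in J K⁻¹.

ΔS = nC_p ln(T₂/T₁) − nR ln(P₂/P₁), with C_p = 7R/2 = 29.1 J mol⁻¹ K⁻¹ for a diatomic ideal gas.
ΔS = 3.28 × [29.1 × ln(1310/551) − 8.314 × ln(5160/945)] = 36.4 J/K.

ΔS = 36.4 J/K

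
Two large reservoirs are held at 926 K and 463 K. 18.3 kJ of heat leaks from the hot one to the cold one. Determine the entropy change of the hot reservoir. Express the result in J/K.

ΔS_hot = -19.8 J/K

The hot reservoir loses heat Q, so ΔS_hot = −Q/T_H = −18300/926 = -19.8 J/K.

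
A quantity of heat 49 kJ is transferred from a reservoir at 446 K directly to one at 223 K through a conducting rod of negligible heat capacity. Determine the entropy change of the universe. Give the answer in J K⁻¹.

ΔS_hot = −Q/T_H = −49000/446 = -109.9 J/K and ΔS_cold = +Q/T_C = 49000/223 = 219.7 J/K.
ΔS_total = -109.9 + 219.7 = 110 J/K, positive as the second law requires.

ΔS_total = 110 J/K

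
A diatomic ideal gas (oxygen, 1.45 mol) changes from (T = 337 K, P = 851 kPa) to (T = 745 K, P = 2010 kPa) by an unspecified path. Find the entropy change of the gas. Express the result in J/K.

ΔS = 23.1 J/K

ΔS = nC_p ln(T₂/T₁) − nR ln(P₂/P₁), with C_p = 7R/2 = 29.1 J mol⁻¹ K⁻¹ for a diatomic ideal gas.
ΔS = 1.45 × [29.1 × ln(745/337) − 8.314 × ln(2010/851)] = 23.1 J/K.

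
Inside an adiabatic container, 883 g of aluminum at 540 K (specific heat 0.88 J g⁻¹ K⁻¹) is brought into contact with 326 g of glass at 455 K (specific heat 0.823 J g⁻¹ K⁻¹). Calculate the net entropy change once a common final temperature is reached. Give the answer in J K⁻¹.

ΔS_total = 2.84 J/K

Energy balance: T_f = (m₁c₁T₁ + m₂c₂T₂)/(m₁c₁ + m₂c₂) = 518.18 K.
ΔS₁ = m₁c₁ ln(T_f/T₁) = 777.04 × ln(518.18/540) = -32.044 J/K.
ΔS₂ = m₂c₂ ln(T_f/T₂) = 268.298 × ln(518.18/455) = 34.887 J/K.
ΔS_total = -32.044 + 34.887 = 2.84 J/K.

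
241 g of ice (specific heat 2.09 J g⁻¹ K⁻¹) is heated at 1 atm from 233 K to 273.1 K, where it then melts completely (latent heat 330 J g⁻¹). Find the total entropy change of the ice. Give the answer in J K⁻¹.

Warming step: ΔS₁ = m c ln(T_tr/T_i) = 241 × 2.09 × ln(273.1/233) = 79.99 J/K.
Phase change: ΔS₂ = +mL/T_tr = 241 × 330 / 273.1 = 291.2 J/K.
ΔS_total = (79.99) + (291.2) = 371 J/K.

ΔS = 371 J/K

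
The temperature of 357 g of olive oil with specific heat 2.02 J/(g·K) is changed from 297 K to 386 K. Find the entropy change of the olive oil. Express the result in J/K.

ΔS = ∫dQ_rev/T = m c ln(T₂/T₁) = 357 × 2.02 × ln(386/297) = 189 J/K.

ΔS = 189 J/K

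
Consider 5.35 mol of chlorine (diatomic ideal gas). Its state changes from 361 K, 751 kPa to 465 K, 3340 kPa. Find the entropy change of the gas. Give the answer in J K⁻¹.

ΔS = nC_p ln(T₂/T₁) − nR ln(P₂/P₁), with C_p = 7R/2 = 29.1 J mol⁻¹ K⁻¹ for a diatomic ideal gas.
ΔS = 5.35 × [29.1 × ln(465/361) − 8.314 × ln(3340/751)] = -27 J/K.

ΔS = -27 J/K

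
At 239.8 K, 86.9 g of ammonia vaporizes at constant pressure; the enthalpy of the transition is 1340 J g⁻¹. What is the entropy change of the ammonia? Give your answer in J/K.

Heat absorbed by the substance: Q = mL = 86.9 × 1340 = 116446 J.
At constant T, ΔS = Q_rev/T = 116446 / 239.8 = 486 J/K.

ΔS = 486 J/K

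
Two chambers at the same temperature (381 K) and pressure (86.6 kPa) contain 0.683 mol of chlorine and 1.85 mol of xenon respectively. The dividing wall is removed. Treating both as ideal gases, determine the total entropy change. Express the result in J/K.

ΔS_mix = 12.3 J/K

Mole fractions: x_A = 0.683/2.53 = 0.27, x_B = 0.73.
ΔS_mix = −R(n_A ln x_A + n_B ln x_B) = −8.314 × (0.683 ln 0.27 + 1.85 ln 0.73) = 12.3 J/K.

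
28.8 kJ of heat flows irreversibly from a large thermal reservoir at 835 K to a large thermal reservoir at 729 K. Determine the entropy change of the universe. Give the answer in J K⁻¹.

ΔS_total = 5.02 J/K

ΔS_hot = −Q/T_H = −28800/835 = -34.49 J/K and ΔS_cold = +Q/T_C = 28800/729 = 39.51 J/K.
ΔS_total = -34.49 + 39.51 = 5.02 J/K, positive as the second law requires.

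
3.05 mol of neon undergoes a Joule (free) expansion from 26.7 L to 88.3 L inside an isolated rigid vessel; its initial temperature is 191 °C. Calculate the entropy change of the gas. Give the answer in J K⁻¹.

ΔS_gas = 30.3 J/K

For an ideal gas in free expansion Q = 0 and W = 0, so T is unchanged.
Entropy is a state function; using a reversible isothermal path, ΔS_gas = nR ln(V₂/V₁) = 3.05 × 8.314 × ln(88.3/26.7) = 30.3 J/K.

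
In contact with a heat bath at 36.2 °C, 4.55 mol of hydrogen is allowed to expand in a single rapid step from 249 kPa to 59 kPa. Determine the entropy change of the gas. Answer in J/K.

ΔS_gas = 54.5 J/K

Entropy is a state function, so ΔS_gas depends only on the end states.
For an isothermal ideal gas ΔS_gas = nR ln(P₁/P₂) = 4.55 × 8.314 × ln(249/59) = 54.5 J/K.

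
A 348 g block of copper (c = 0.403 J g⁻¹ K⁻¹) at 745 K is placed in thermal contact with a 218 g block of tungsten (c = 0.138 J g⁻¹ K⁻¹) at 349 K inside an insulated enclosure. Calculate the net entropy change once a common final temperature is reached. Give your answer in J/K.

ΔS_total = 6.02 J/K

Energy balance: T_f = (m₁c₁T₁ + m₂c₂T₂)/(m₁c₁ + m₂c₂) = 675.06 K.
ΔS₁ = m₁c₁ ln(T_f/T₁) = 140.244 × ln(675.06/745) = -13.83 J/K.
ΔS₂ = m₂c₂ ln(T_f/T₂) = 30.084 × ln(675.06/349) = 19.85 J/K.
ΔS_total = -13.83 + 19.85 = 6.02 J/K.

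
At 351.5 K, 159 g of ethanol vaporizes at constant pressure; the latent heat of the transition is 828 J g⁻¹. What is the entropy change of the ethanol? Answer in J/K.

Heat absorbed by the substance: Q = mL = 159 × 828 = 131652 J.
At constant T, ΔS = Q_rev/T = 131652 / 351.5 = 375 J/K.

ΔS = 375 J/K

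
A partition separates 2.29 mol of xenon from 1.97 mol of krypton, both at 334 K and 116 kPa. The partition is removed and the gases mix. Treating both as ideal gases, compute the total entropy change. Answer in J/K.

ΔS_mix = 24.4 J/K

Mole fractions: x_A = 2.29/4.26 = 0.538, x_B = 0.462.
ΔS_mix = −R(n_A ln x_A + n_B ln x_B) = −8.314 × (2.29 ln 0.538 + 1.97 ln 0.462) = 24.4 J/K.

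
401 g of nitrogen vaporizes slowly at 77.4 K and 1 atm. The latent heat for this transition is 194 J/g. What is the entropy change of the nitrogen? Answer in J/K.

ΔS = 1010 J/K

Heat absorbed by the substance: Q = mL = 401 × 194 = 77794 J.
At constant T, ΔS = Q_rev/T = 77794 / 77.4 = 1010 J/K.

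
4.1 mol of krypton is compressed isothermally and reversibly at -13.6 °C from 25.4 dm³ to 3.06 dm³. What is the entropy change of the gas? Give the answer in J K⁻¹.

ΔS_gas = -72.1 J/K

For an isothermal ideal gas ΔS_gas = nR ln(V₂/V₁) = 4.1 × 8.314 × ln(3.06/25.4) = -72.1 J/K.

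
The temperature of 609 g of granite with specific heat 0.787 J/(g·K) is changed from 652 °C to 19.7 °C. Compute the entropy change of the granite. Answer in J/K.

ΔS = -551 J/K

In kelvin: T₁ = 925.15 K, T₂ = 292.85 K. ΔS = ∫dQ_rev/T = m c ln(T₂/T₁) = 609 × 0.787 × ln(292.85/925.15) = -551 J/K.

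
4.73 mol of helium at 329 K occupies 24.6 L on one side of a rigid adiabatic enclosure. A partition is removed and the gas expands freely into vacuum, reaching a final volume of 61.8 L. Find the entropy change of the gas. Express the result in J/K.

ΔS_gas = 36.2 J/K

No heat is exchanged and no work is done, so the ideal-gas temperature stays constant.
Entropy is a state function; using a reversible isothermal path, ΔS_gas = nR ln(V₂/V₁) = 4.73 × 8.314 × ln(61.8/24.6) = 36.2 J/K.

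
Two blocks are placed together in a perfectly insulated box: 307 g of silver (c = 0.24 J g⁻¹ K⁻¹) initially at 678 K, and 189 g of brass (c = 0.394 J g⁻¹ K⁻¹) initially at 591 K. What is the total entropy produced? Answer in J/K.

ΔS_total = 0.349 J/K

Energy balance: T_f = (m₁c₁T₁ + m₂c₂T₂)/(m₁c₁ + m₂c₂) = 634.27 K.
ΔS₁ = m₁c₁ ln(T_f/T₁) = 73.68 × ln(634.27/678) = -4.913 J/K.
ΔS₂ = m₂c₂ ln(T_f/T₂) = 74.466 × ln(634.27/591) = 5.262 J/K.
ΔS_total = -4.913 + 5.262 = 0.349 J/K.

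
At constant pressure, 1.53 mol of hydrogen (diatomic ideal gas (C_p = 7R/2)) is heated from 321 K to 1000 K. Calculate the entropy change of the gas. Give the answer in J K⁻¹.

ΔS = 50.6 J/K

At constant pressure, ΔS = nC_p ln(T₂/T₁) with C_p = 7R/2 = 29.1 J mol⁻¹ K⁻¹.
ΔS = 1.53 × 29.1 × ln(1000/321) = 50.6 J/K.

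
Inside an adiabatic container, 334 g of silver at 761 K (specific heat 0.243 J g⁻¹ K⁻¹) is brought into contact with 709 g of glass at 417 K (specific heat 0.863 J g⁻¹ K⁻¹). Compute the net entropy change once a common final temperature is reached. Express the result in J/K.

Energy balance: T_f = (m₁c₁T₁ + m₂c₂T₂)/(m₁c₁ + m₂c₂) = 457.29 K.
ΔS₁ = m₁c₁ ln(T_f/T₁) = 81.162 × ln(457.29/761) = -41.34 J/K.
ΔS₂ = m₂c₂ ln(T_f/T₂) = 611.867 × ln(457.29/417) = 56.43 J/K.
ΔS_total = -41.34 + 56.43 = 15.1 J/K.

ΔS_total = 15.1 J/K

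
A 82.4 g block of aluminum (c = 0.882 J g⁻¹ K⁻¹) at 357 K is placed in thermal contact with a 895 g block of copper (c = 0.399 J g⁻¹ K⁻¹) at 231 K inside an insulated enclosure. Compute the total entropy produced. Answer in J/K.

Energy balance: T_f = (m₁c₁T₁ + m₂c₂T₂)/(m₁c₁ + m₂c₂) = 252.31 K.
ΔS₁ = m₁c₁ ln(T_f/T₁) = 72.6768 × ln(252.31/357) = -25.23 J/K.
ΔS₂ = m₂c₂ ln(T_f/T₂) = 357.105 × ln(252.31/231) = 31.51 J/K.
ΔS_total = -25.23 + 31.51 = 6.28 J/K.

ΔS_total = 6.28 J/K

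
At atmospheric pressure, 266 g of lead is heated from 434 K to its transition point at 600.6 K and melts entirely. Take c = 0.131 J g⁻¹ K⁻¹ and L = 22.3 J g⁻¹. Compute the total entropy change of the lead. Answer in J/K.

Warming step: ΔS₁ = m c ln(T_tr/T_i) = 266 × 0.131 × ln(600.6/434) = 11.32 J/K.
Phase change: ΔS₂ = +mL/T_tr = 266 × 22.3 / 600.6 = 9.876 J/K.
ΔS_total = (11.32) + (9.876) = 21.2 J/K.

ΔS = 21.2 J/K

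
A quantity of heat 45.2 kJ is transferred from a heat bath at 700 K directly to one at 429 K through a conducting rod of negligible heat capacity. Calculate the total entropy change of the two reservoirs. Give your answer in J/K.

ΔS_total = 40.8 J/K

ΔS_hot = −Q/T_H = −45200/700 = -64.57 J/K and ΔS_cold = +Q/T_C = 45200/429 = 105.4 J/K.
ΔS_total = -64.57 + 105.4 = 40.8 J/K, positive as the second law requires.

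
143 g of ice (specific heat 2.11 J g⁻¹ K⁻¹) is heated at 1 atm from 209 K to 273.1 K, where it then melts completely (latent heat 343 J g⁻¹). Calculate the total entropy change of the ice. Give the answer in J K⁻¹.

ΔS = 260 J/K

Warming step: ΔS₁ = m c ln(T_tr/T_i) = 143 × 2.11 × ln(273.1/209) = 80.71 J/K.
Phase change: ΔS₂ = +mL/T_tr = 143 × 343 / 273.1 = 179.6 J/K.
ΔS_total = (80.71) + (179.6) = 260 J/K.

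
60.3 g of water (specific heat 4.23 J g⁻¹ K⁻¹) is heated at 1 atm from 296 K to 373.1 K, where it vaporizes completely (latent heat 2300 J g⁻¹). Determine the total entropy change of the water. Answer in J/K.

Warming step: ΔS₁ = m c ln(T_tr/T_i) = 60.3 × 4.23 × ln(373.1/296) = 59.05 J/K.
Phase change: ΔS₂ = +mL/T_tr = 60.3 × 2300 / 373.1 = 371.7 J/K.
ΔS_total = (59.05) + (371.7) = 431 J/K.

ΔS = 431 J/K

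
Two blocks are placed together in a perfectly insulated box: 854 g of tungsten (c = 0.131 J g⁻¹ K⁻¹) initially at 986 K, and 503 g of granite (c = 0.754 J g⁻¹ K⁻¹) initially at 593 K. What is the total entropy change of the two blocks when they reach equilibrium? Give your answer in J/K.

ΔS_total = 12.2 J/K

Energy balance: T_f = (m₁c₁T₁ + m₂c₂T₂)/(m₁c₁ + m₂c₂) = 682.52 K.
ΔS₁ = m₁c₁ ln(T_f/T₁) = 111.874 × ln(682.52/986) = -41.15 J/K.
ΔS₂ = m₂c₂ ln(T_f/T₂) = 379.262 × ln(682.52/593) = 53.32 J/K.
ΔS_total = -41.15 + 53.32 = 12.2 J/K.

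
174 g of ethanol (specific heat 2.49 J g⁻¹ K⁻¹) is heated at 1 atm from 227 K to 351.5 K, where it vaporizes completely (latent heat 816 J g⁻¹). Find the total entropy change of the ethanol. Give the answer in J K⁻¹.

ΔS = 593 J/K

Warming step: ΔS₁ = m c ln(T_tr/T_i) = 174 × 2.49 × ln(351.5/227) = 189.4 J/K.
Phase change: ΔS₂ = +mL/T_tr = 174 × 816 / 351.5 = 403.9 J/K.
ΔS_total = (189.4) + (403.9) = 593 J/K.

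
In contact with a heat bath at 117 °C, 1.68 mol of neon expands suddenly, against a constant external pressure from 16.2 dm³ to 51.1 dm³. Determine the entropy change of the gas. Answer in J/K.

Entropy is a state function, so ΔS_gas depends only on the end states.
For an isothermal ideal gas ΔS_gas = nR ln(V₂/V₁) = 1.68 × 8.314 × ln(51.1/16.2) = 16 J/K.

ΔS_gas = 16 J/K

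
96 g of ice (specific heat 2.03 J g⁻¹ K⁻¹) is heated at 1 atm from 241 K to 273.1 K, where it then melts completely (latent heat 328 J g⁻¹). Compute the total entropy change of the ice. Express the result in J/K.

Warming step: ΔS₁ = m c ln(T_tr/T_i) = 96 × 2.03 × ln(273.1/241) = 24.37 J/K.
Phase change: ΔS₂ = +mL/T_tr = 96 × 328 / 273.1 = 115.3 J/K.
ΔS_total = (24.37) + (115.3) = 140 J/K.

ΔS = 140 J/K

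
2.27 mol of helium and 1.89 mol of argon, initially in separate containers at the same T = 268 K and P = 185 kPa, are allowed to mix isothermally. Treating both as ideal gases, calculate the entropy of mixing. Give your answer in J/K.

Mole fractions: x_A = 2.27/4.16 = 0.546, x_B = 0.454.
ΔS_mix = −R(n_A ln x_A + n_B ln x_B) = −8.314 × (2.27 ln 0.546 + 1.89 ln 0.454) = 23.8 J/K.

ΔS_mix = 23.8 J/K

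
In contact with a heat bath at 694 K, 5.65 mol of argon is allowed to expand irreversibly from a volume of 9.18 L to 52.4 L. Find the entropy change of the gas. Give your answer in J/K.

Entropy is a state function, so ΔS_gas depends only on the end states.
For an isothermal ideal gas ΔS_gas = nR ln(V₂/V₁) = 5.65 × 8.314 × ln(52.4/9.18) = 81.8 J/K.

ΔS_gas = 81.8 J/K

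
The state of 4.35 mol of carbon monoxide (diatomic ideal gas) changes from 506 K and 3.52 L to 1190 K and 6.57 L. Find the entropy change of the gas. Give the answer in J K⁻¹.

Entropy is a state function: ΔS = nC_V ln(T₂/T₁) + nR ln(V₂/V₁), with C_V = 5R/2 = 20.79 J mol⁻¹ K⁻¹ for a diatomic ideal gas.
ΔS = 4.35 × [20.79 × ln(1190/506) + 8.314 × ln(6.57/3.52)] = 99.9 J/K.

ΔS = 99.9 J/K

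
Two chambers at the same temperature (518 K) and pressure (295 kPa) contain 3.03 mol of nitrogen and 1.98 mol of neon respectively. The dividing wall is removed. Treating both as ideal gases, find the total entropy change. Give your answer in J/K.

ΔS_mix = 28 J/K

Mole fractions: x_A = 3.03/5.01 = 0.605, x_B = 0.395.
ΔS_mix = −R(n_A ln x_A + n_B ln x_B) = −8.314 × (3.03 ln 0.605 + 1.98 ln 0.395) = 28 J/K.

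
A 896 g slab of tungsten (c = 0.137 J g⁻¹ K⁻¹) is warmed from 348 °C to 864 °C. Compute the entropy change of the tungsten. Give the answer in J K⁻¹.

ΔS = 74.2 J/K

In kelvin: T₁ = 621.15 K, T₂ = 1137.15 K. ΔS = ∫dQ_rev/T = m c ln(T₂/T₁) = 896 × 0.137 × ln(1137.15/621.15) = 74.2 J/K.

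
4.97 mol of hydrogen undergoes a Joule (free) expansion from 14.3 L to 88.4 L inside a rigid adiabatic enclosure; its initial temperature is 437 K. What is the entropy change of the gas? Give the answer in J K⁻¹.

ΔS_gas = 75.3 J/K

For an ideal gas in free expansion Q = 0 and W = 0, so T is unchanged.
Entropy is a state function; using a reversible isothermal path, ΔS_gas = nR ln(V₂/V₁) = 4.97 × 8.314 × ln(88.4/14.3) = 75.3 J/K.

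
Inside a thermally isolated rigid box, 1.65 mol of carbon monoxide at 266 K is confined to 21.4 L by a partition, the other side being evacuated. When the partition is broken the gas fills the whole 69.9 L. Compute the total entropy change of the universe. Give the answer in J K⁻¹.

No heat is exchanged and no work is done, so the ideal-gas temperature stays constant.
Entropy is a state function; using a reversible isothermal path, ΔS_gas = nR ln(V₂/V₁) = 1.65 × 8.314 × ln(69.9/21.4) = 16.2 J/K.
The insulated surroundings exchange no heat, so ΔS_surr = 0 and ΔS_universe = ΔS_gas.

ΔS_universe = 16.2 J/K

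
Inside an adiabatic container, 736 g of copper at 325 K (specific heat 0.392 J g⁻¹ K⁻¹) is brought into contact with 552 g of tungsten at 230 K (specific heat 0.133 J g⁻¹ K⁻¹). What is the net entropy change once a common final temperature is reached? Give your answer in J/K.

ΔS_total = 3.26 J/K

Energy balance: T_f = (m₁c₁T₁ + m₂c₂T₂)/(m₁c₁ + m₂c₂) = 305.73 K.
ΔS₁ = m₁c₁ ln(T_f/T₁) = 288.512 × ln(305.73/325) = -17.64 J/K.
ΔS₂ = m₂c₂ ln(T_f/T₂) = 73.416 × ln(305.73/230) = 20.9 J/K.
ΔS_total = -17.64 + 20.9 = 3.26 J/K.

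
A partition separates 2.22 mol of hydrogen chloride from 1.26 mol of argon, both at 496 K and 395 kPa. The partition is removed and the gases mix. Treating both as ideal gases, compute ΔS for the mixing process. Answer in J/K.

ΔS_mix = 18.9 J/K

Mole fractions: x_A = 2.22/3.48 = 0.638, x_B = 0.362.
ΔS_mix = −R(n_A ln x_A + n_B ln x_B) = −8.314 × (2.22 ln 0.638 + 1.26 ln 0.362) = 18.9 J/K.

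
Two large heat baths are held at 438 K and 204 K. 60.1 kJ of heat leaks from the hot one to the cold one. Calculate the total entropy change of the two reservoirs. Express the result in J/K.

ΔS_hot = −Q/T_H = −60100/438 = -137.2 J/K and ΔS_cold = +Q/T_C = 60100/204 = 294.6 J/K.
ΔS_total = -137.2 + 294.6 = 157 J/K, positive as the second law requires.

ΔS_total = 157 J/K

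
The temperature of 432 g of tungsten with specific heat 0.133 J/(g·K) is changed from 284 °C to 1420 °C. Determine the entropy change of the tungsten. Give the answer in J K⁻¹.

ΔS = 63.9 J/K

In kelvin: T₁ = 557.15 K, T₂ = 1693.15 K. ΔS = ∫dQ_rev/T = m c ln(T₂/T₁) = 432 × 0.133 × ln(1693.15/557.15) = 63.9 J/K.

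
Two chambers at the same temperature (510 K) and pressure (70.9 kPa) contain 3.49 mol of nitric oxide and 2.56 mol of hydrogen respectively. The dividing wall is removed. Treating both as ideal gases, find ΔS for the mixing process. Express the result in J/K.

ΔS_mix = 34.3 J/K

Mole fractions: x_A = 3.49/6.05 = 0.577, x_B = 0.423.
ΔS_mix = −R(n_A ln x_A + n_B ln x_B) = −8.314 × (3.49 ln 0.577 + 2.56 ln 0.423) = 34.3 J/K.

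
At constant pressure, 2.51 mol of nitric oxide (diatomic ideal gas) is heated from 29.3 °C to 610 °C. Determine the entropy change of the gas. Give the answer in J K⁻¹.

In kelvin: T₁ = 302.45 K, T₂ = 883.15 K. At constant pressure, ΔS = nC_p ln(T₂/T₁) with C_p = 7R/2 = 29.1 J mol⁻¹ K⁻¹.
ΔS = 2.51 × 29.1 × ln(883.15/302.45) = 78.3 J/K.

ΔS = 78.3 J/K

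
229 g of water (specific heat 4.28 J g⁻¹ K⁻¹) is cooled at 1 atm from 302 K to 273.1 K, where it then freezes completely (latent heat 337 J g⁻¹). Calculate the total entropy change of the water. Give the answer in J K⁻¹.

ΔS = -381 J/K

Cooling step: ΔS₁ = m c ln(T_tr/T_i) = 229 × 4.28 × ln(273.1/302) = -98.59 J/K.
Phase change: ΔS₂ = −mL/T_tr = −229 × 337 / 273.1 = -282.6 J/K.
ΔS_total = (-98.59) + (-282.6) = -381 J/K.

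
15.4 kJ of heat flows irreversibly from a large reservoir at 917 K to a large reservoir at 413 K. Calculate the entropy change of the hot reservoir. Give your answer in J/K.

The hot reservoir loses heat Q, so ΔS_hot = −Q/T_H = −15400/917 = -16.8 J/K.

ΔS_hot = -16.8 J/K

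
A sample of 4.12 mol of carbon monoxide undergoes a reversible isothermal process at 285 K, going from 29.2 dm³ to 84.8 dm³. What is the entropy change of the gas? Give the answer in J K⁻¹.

ΔS_gas = 36.5 J/K

For an isothermal ideal gas ΔS_gas = nR ln(V₂/V₁) = 4.12 × 8.314 × ln(84.8/29.2) = 36.5 J/K.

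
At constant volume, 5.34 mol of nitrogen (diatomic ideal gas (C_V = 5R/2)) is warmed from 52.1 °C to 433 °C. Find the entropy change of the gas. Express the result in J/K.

In kelvin: T₁ = 325.25 K, T₂ = 706.15 K. At constant volume, ΔS = nC_V ln(T₂/T₁) with C_V = 5R/2 = 20.79 J mol⁻¹ K⁻¹.
ΔS = 5.34 × 20.79 × ln(706.15/325.25) = 86 J/K.

ΔS = 86 J/K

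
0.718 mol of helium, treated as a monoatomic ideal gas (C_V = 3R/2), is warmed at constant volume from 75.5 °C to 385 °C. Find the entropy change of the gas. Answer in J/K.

ΔS = 5.69 J/K

In kelvin: T₁ = 348.65 K, T₂ = 658.15 K. At constant volume, ΔS = nC_V ln(T₂/T₁) with C_V = 3R/2 = 12.47 J mol⁻¹ K⁻¹.
ΔS = 0.718 × 12.47 × ln(658.15/348.65) = 5.69 J/K.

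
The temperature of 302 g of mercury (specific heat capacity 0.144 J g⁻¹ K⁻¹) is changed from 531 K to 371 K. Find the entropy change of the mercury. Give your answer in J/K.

ΔS = -15.6 J/K

ΔS = ∫dQ_rev/T = m c ln(T₂/T₁) = 302 × 0.144 × ln(371/531) = -15.6 J/K.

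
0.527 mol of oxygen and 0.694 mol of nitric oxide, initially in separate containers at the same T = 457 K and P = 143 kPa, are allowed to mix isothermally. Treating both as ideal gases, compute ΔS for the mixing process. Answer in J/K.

ΔS_mix = 6.94 J/K

Mole fractions: x_A = 0.527/1.22 = 0.432, x_B = 0.568.
ΔS_mix = −R(n_A ln x_A + n_B ln x_B) = −8.314 × (0.527 ln 0.432 + 0.694 ln 0.568) = 6.94 J/K.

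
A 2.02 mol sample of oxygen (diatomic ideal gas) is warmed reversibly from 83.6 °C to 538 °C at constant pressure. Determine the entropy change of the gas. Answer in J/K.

ΔS = 48.3 J/K

In kelvin: T₁ = 356.75 K, T₂ = 811.15 K. At constant pressure, ΔS = nC_p ln(T₂/T₁) with C_p = 7R/2 = 29.1 J mol⁻¹ K⁻¹.
ΔS = 2.02 × 29.1 × ln(811.15/356.75) = 48.3 J/K.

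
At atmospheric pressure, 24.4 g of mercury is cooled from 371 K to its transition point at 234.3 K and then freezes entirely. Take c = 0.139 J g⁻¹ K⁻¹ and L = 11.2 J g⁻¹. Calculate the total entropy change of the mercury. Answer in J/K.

ΔS = -2.73 J/K

Cooling step: ΔS₁ = m c ln(T_tr/T_i) = 24.4 × 0.139 × ln(234.3/371) = -1.5588 J/K.
Phase change: ΔS₂ = −mL/T_tr = −24.4 × 11.2 / 234.3 = -1.1664 J/K.
ΔS_total = (-1.5588) + (-1.1664) = -2.73 J/K.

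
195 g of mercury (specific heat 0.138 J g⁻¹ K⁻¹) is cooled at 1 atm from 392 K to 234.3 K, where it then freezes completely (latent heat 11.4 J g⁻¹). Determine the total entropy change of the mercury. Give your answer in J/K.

ΔS = -23.3 J/K

Cooling step: ΔS₁ = m c ln(T_tr/T_i) = 195 × 0.138 × ln(234.3/392) = -13.85 J/K.
Phase change: ΔS₂ = −mL/T_tr = −195 × 11.4 / 234.3 = -9.488 J/K.
ΔS_total = (-13.85) + (-9.488) = -23.3 J/K.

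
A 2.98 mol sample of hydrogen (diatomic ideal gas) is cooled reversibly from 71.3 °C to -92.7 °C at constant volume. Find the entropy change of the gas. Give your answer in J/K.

In kelvin: T₁ = 344.45 K, T₂ = 180.45 K. At constant volume, ΔS = nC_V ln(T₂/T₁) with C_V = 5R/2 = 20.79 J mol⁻¹ K⁻¹.
ΔS = 2.98 × 20.79 × ln(180.45/344.45) = -40 J/K.

ΔS = -40 J/K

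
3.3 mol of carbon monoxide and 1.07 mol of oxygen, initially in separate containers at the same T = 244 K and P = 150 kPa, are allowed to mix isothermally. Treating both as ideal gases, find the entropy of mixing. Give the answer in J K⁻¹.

Mole fractions: x_A = 3.3/4.37 = 0.755, x_B = 0.245.
ΔS_mix = −R(n_A ln x_A + n_B ln x_B) = −8.314 × (3.3 ln 0.755 + 1.07 ln 0.245) = 20.2 J/K.

ΔS_mix = 20.2 J/K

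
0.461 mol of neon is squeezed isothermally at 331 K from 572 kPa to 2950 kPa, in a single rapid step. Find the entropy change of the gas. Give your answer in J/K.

Entropy is a state function, so ΔS_gas depends only on the end states.
For an isothermal ideal gas ΔS_gas = nR ln(P₁/P₂) = 0.461 × 8.314 × ln(572/2950) = -6.29 J/K.

ΔS_gas = -6.29 J/K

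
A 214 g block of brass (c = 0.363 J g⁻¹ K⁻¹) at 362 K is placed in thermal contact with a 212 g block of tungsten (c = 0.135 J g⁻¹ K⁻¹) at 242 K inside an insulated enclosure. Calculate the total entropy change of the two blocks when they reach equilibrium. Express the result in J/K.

Energy balance: T_f = (m₁c₁T₁ + m₂c₂T₂)/(m₁c₁ + m₂c₂) = 329.69 K.
ΔS₁ = m₁c₁ ln(T_f/T₁) = 77.682 × ln(329.69/362) = -7.262 J/K.
ΔS₂ = m₂c₂ ln(T_f/T₂) = 28.62 × ln(329.69/242) = 8.85 J/K.
ΔS_total = -7.262 + 8.85 = 1.59 J/K.

ΔS_total = 1.59 J/K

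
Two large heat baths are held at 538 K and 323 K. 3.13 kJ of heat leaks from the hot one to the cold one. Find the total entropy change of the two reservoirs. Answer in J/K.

ΔS_total = 3.87 J/K

ΔS_hot = −Q/T_H = −3130/538 = -5.818 J/K and ΔS_cold = +Q/T_C = 3130/323 = 9.69 J/K.
ΔS_total = -5.818 + 9.69 = 3.87 J/K, positive as the second law requires.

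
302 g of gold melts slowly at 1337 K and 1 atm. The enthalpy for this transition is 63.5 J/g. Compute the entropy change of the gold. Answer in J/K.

Heat absorbed by the substance: Q = mL = 302 × 63.5 = 19177 J.
At constant T, ΔS = Q_rev/T = 19177 / 1337 = 14.3 J/K.

ΔS = 14.3 J/K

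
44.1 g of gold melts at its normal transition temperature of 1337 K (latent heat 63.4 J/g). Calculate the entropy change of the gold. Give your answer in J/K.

Heat absorbed by the substance: Q = mL = 44.1 × 63.4 = 2795.94 J.
At constant T, ΔS = Q_rev/T = 2795.94 / 1337 = 2.09 J/K.

ΔS = 2.09 J/K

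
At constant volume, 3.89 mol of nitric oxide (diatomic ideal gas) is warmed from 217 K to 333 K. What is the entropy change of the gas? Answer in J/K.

At constant volume, ΔS = nC_V ln(T₂/T₁) with C_V = 5R/2 = 20.79 J mol⁻¹ K⁻¹.
ΔS = 3.89 × 20.79 × ln(333/217) = 34.6 J/K.

ΔS = 34.6 J/K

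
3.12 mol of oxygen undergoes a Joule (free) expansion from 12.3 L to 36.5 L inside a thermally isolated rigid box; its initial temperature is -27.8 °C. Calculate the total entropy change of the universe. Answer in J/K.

ΔS_universe = 28.2 J/K

No heat is exchanged and no work is done, so the ideal-gas temperature stays constant.
Entropy is a state function; using a reversible isothermal path, ΔS_gas = nR ln(V₂/V₁) = 3.12 × 8.314 × ln(36.5/12.3) = 28.2 J/K.
The insulated surroundings exchange no heat, so ΔS_surr = 0 and ΔS_universe = ΔS_gas.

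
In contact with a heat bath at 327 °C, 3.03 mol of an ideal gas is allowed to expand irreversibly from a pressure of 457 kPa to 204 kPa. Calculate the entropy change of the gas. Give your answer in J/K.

ΔS_gas = 20.3 J/K

Entropy is a state function, so ΔS_gas depends only on the end states.
For an isothermal ideal gas ΔS_gas = nR ln(P₁/P₂) = 3.03 × 8.314 × ln(457/204) = 20.3 J/K.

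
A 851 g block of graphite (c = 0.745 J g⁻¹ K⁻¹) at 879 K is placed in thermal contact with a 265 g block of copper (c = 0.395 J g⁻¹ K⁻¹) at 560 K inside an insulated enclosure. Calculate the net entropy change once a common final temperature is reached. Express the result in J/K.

ΔS_total = 8.19 J/K

Energy balance: T_f = (m₁c₁T₁ + m₂c₂T₂)/(m₁c₁ + m₂c₂) = 833.8 K.
ΔS₁ = m₁c₁ ln(T_f/T₁) = 633.995 × ln(833.8/879) = -33.473 J/K.
ΔS₂ = m₂c₂ ln(T_f/T₂) = 104.675 × ln(833.8/560) = 41.666 J/K.
ΔS_total = -33.473 + 41.666 = 8.19 J/K.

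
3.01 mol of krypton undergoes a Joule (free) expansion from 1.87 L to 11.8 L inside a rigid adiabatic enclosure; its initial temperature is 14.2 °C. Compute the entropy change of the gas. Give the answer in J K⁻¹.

No heat is exchanged and no work is done, so the ideal-gas temperature stays constant.
Entropy is a state function; using a reversible isothermal path, ΔS_gas = nR ln(V₂/V₁) = 3.01 × 8.314 × ln(11.8/1.87) = 46.1 J/K.

ΔS_gas = 46.1 J/K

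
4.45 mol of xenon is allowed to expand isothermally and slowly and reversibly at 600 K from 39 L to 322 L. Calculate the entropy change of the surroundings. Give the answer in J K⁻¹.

ΔS_surr = -78.1 J/K

For an isothermal ideal gas ΔS_gas = nR ln(V₂/V₁) = 4.45 × 8.314 × ln(322/39) = 78.1 J/K.
The process is reversible, so ΔS_surr = −ΔS_gas = -78.1 J/K and ΔS_universe = 0.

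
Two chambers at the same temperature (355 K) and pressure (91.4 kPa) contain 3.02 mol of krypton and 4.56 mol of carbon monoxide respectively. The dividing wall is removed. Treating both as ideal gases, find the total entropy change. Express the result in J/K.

ΔS_mix = 42.4 J/K

Mole fractions: x_A = 3.02/7.58 = 0.398, x_B = 0.602.
ΔS_mix = −R(n_A ln x_A + n_B ln x_B) = −8.314 × (3.02 ln 0.398 + 4.56 ln 0.602) = 42.4 J/K.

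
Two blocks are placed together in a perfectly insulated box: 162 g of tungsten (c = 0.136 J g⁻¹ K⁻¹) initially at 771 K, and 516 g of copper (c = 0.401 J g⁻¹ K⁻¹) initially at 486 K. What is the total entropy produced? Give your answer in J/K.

Energy balance: T_f = (m₁c₁T₁ + m₂c₂T₂)/(m₁c₁ + m₂c₂) = 513.43 K.
ΔS₁ = m₁c₁ ln(T_f/T₁) = 22.032 × ln(513.43/771) = -8.958 J/K.
ΔS₂ = m₂c₂ ln(T_f/T₂) = 206.916 × ln(513.43/486) = 11.36 J/K.
ΔS_total = -8.958 + 11.36 = 2.4 J/K.

ΔS_total = 2.4 J/K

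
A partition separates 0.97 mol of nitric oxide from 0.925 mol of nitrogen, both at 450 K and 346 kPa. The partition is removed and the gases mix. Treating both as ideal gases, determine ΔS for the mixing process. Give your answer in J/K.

Mole fractions: x_A = 0.97/1.9 = 0.512, x_B = 0.488.
ΔS_mix = −R(n_A ln x_A + n_B ln x_B) = −8.314 × (0.97 ln 0.512 + 0.925 ln 0.488) = 10.9 J/K.

ΔS_mix = 10.9 J/K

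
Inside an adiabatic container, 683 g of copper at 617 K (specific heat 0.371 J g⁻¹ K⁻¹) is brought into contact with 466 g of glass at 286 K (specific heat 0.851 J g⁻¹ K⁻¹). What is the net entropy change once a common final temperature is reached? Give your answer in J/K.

ΔS_total = 47.2 J/K

Energy balance: T_f = (m₁c₁T₁ + m₂c₂T₂)/(m₁c₁ + m₂c₂) = 415.04 K.
ΔS₁ = m₁c₁ ln(T_f/T₁) = 253.393 × ln(415.04/617) = -100.5 J/K.
ΔS₂ = m₂c₂ ln(T_f/T₂) = 396.566 × ln(415.04/286) = 147.7 J/K.
ΔS_total = -100.5 + 147.7 = 47.2 J/K.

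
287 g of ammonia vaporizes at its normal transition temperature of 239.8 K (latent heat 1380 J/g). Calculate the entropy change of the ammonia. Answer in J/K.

Heat absorbed by the substance: Q = mL = 287 × 1380 = 396060 J.
At constant T, ΔS = Q_rev/T = 396060 / 239.8 = 1650 J/K.

ΔS = 1650 J/K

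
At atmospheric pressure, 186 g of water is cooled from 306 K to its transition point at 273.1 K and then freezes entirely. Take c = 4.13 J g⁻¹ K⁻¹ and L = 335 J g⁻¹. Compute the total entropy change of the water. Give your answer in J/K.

Cooling step: ΔS₁ = m c ln(T_tr/T_i) = 186 × 4.13 × ln(273.1/306) = -87.38 J/K.
Phase change: ΔS₂ = −mL/T_tr = −186 × 335 / 273.1 = -228.2 J/K.
ΔS_total = (-87.38) + (-228.2) = -316 J/K.

ΔS = -316 J/K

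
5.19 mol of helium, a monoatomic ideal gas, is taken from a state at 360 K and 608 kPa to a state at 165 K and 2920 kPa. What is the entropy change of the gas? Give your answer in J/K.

ΔS = nC_p ln(T₂/T₁) − nR ln(P₂/P₁), with C_p = 5R/2 = 20.79 J mol⁻¹ K⁻¹ for a monoatomic ideal gas.
ΔS = 5.19 × [20.79 × ln(165/360) − 8.314 × ln(2920/608)] = -152 J/K.

ΔS = -152 J/K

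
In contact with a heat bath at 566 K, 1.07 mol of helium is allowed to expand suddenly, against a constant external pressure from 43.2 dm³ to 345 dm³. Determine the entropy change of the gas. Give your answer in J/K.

Entropy is a state function, so ΔS_gas depends only on the end states.
For an isothermal ideal gas ΔS_gas = nR ln(V₂/V₁) = 1.07 × 8.314 × ln(345/43.2) = 18.5 J/K.

ΔS_gas = 18.5 J/K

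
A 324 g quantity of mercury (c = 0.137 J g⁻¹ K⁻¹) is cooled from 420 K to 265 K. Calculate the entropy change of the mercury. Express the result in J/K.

ΔS = -20.4 J/K

ΔS = ∫dQ_rev/T = m c ln(T₂/T₁) = 324 × 0.137 × ln(265/420) = -20.4 J/K.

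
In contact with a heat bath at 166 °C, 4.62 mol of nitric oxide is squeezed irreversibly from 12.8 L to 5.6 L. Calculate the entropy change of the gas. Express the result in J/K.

Entropy is a state function, so ΔS_gas depends only on the end states.
For an isothermal ideal gas ΔS_gas = nR ln(V₂/V₁) = 4.62 × 8.314 × ln(5.6/12.8) = -31.8 J/K.

ΔS_gas = -31.8 J/K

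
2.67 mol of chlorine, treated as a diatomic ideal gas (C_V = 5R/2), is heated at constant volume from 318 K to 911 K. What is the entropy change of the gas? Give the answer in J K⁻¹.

At constant volume, ΔS = nC_V ln(T₂/T₁) with C_V = 5R/2 = 20.79 J mol⁻¹ K⁻¹.
ΔS = 2.67 × 20.79 × ln(911/318) = 58.4 J/K.

ΔS = 58.4 J/K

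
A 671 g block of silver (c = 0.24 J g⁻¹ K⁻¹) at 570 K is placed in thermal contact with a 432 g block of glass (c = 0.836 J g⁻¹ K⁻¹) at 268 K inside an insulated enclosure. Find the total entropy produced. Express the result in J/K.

Energy balance: T_f = (m₁c₁T₁ + m₂c₂T₂)/(m₁c₁ + m₂c₂) = 361.13 K.
ΔS₁ = m₁c₁ ln(T_f/T₁) = 161.04 × ln(361.13/570) = -73.5 J/K.
ΔS₂ = m₂c₂ ln(T_f/T₂) = 361.152 × ln(361.13/268) = 107.7 J/K.
ΔS_total = -73.5 + 107.7 = 34.2 J/K.

ΔS_total = 34.2 J/K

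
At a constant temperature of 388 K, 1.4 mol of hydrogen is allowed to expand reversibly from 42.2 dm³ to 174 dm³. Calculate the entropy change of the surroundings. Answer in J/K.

For an isothermal ideal gas ΔS_gas = nR ln(V₂/V₁) = 1.4 × 8.314 × ln(174/42.2) = 16.5 J/K.
The process is reversible, so ΔS_surr = −ΔS_gas = -16.5 J/K and ΔS_universe = 0.

ΔS_surr = -16.5 J/K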